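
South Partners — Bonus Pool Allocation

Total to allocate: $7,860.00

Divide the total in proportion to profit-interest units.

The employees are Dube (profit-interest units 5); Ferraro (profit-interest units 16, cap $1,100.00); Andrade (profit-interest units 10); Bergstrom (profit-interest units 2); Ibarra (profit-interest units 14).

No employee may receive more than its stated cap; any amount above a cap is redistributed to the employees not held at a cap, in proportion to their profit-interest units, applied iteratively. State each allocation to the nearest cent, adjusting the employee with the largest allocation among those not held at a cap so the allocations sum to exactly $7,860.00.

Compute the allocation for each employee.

Profit-interest units total: 47.
Pro-rata shares before constraints: Dube 836.1702; Ferraro 2,675.7447; Andrade 1,672.3404; Bergstrom 334.4681; Ibarra 2,341.2766.
Capped: Ferraro ($1,100.00); balance $6,760.00 reallocated over remaining profit-interest units 31.
Remaining shares: Dube 1,090.3226 → $1,090.32; Andrade 2,180.6452 → $2,180.65; Bergstrom 436.1290 → $436.13; Ibarra 3,052.9032 → $3,052.90.

Dube: $1,090.32 | Ferraro: $1,100.00 | Andrade: $2,180.65 | Bergstrom: $436.13 | Ibarra: $3,052.90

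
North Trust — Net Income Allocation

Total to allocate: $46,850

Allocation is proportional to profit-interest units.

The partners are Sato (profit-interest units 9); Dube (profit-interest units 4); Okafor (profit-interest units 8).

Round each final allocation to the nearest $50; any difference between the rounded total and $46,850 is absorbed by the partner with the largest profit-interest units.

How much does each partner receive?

Sato: $20,100 · Dube: $8,900 · Okafor: $17,850

Combined profit-interest units = 9 + 4 + 8 = 21.
Proportional shares: Sato 20,078.57; Dube 8,923.81; Okafor 17,847.62.
After rounding ($50): Sato $20,100; Dube $8,900; Okafor $17,850. Sum = $46,850.
Rounded total matches; no reconciliation needed.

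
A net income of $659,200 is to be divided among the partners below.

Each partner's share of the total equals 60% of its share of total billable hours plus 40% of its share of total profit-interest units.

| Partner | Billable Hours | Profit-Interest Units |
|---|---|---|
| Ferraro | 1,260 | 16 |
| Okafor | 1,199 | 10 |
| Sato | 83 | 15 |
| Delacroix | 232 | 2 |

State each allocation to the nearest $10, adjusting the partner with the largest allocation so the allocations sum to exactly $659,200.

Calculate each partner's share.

Totals — billable hours 2,774, profit-interest units 43.
Combined weights (60% billable hours + 40% profit-interest units): Ferraro 0.4214; Okafor 0.3524; Sato 0.1575; Delacroix 0.0688.
Unrounded shares: Ferraro 277,765.69; Okafor 232,275.68; Sato 103,815.63; Delacroix 45,343.00.
At nearest $10: Ferraro $277,770; Okafor $232,280; Sato $103,820; Delacroix $45,340. Sum = $659,210.
Difference $659,200 − $659,210 = −$10 applied to largest allocation (Ferraro): Ferraro becomes $277,760.

Ferraro: $277,760 · Okafor: $232,280 · Sato: $103,820 · Delacroix: $45,340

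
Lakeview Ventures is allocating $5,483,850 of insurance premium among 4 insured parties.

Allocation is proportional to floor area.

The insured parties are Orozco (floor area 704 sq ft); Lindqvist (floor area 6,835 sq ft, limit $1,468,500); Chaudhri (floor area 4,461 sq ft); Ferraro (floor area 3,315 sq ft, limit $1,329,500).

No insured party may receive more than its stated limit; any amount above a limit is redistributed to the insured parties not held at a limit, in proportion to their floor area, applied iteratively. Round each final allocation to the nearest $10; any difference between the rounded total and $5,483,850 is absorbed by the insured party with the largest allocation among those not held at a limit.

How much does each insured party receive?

Total floor area = 15,315.
Proportional shares (ignoring caps): Orozco 252,081.65; Lindqvist 2,447,412.00; Chaudhri 1,597,352.59; Ferraro 1,187,003.77.
Held at cap: Lindqvist ($1,468,500); balance $4,015,350 reallocated over remaining floor area 8,480.
Held at cap: Ferraro ($1,329,500); balance $2,685,850 reallocated over remaining floor area 5,165.
Shares after redistribution: Orozco 366,086.82 → $366,090; Chaudhri 2,319,763.18 → $2,319,760.

Orozco: $366,090; Lindqvist: $1,468,500; Chaudhri: $2,319,760; Ferraro: $1,329,500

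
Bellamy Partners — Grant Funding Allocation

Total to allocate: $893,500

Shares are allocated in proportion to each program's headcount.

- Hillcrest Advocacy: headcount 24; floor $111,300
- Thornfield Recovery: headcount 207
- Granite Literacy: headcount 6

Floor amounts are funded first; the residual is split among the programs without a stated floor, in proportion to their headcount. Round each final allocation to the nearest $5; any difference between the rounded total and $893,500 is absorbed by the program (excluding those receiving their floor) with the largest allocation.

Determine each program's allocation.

Hillcrest Advocacy: $111,300; Thornfield Recovery: $760,165; Granite Literacy: $22,035

Fund the minimums — Hillcrest Advocacy $111,300. Residual $782,200.
Residual split over remaining headcount 213: Thornfield Recovery 760,166.20 → $760,165; Granite Literacy 22,033.80 → $22,035.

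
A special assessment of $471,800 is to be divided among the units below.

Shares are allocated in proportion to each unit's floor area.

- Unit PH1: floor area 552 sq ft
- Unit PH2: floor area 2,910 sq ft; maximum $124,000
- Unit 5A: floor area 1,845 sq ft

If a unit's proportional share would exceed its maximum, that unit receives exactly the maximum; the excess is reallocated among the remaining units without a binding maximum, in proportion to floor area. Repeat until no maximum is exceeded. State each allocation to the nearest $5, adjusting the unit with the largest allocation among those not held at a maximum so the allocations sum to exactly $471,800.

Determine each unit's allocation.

Combined floor area = 5,307.
Unconstrained shares: Unit PH1 49,073.60; Unit PH2 258,703.22; Unit 5A 164,023.18.
Capped: Unit PH2 ($124,000); remaining pool $347,800 reallocated over remaining floor area 2,397.
Shares after redistribution: Unit PH1 80,094.12 → $80,095; Unit 5A 267,705.88 → $267,705.

Unit PH1: $80,095; Unit PH2: $124,000; Unit 5A: $267,705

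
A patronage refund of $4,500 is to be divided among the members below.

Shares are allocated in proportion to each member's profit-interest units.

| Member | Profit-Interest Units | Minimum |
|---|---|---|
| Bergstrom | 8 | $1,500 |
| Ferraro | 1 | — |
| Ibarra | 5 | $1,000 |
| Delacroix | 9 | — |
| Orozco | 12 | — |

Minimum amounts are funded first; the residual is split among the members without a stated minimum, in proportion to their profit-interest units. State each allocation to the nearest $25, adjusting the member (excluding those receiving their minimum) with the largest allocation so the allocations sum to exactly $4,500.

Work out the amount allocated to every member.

Fund the minimums — Bergstrom $1,500; Ibarra $1,000. Balance $2,000.
Balance split over remaining profit-interest units 22: Ferraro 90.91 → $100; Delacroix 818.18 → $825; Orozco 1,090.91 → $1,100.
Rounding difference −$25 applied to Orozco → $1,075.

Bergstrom: $1,500; Ferraro: $100; Ibarra: $1,000; Delacroix: $825; Orozco: $1,075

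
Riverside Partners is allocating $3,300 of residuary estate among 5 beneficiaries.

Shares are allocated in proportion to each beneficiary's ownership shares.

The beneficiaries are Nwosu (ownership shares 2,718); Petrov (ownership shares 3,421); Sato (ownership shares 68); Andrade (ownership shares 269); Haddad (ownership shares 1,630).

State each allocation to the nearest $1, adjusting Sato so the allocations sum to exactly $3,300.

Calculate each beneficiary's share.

Ownership shares total: 8,106.
Unrounded shares: Nwosu 2,718/8,106 × $3,300 = 1,106.51; Petrov 3,421/8,106 × $3,300 = 1,392.71; Sato 68/8,106 × $3,300 = 27.68; Andrade 269/8,106 × $3,300 = 109.51; Haddad 1,630/8,106 × $3,300 = 663.58.
Rounded to nearest $1: Nwosu $1,107; Petrov $1,393; Sato $28; Andrade $110; Haddad $664. Sum = $3,302.
Difference $3,300 − $3,302 = −$2 applied to Sato: Sato becomes $26.

Nwosu: $1,107; Petrov: $1,393; Sato: $26; Andrade: $110; Haddad: $664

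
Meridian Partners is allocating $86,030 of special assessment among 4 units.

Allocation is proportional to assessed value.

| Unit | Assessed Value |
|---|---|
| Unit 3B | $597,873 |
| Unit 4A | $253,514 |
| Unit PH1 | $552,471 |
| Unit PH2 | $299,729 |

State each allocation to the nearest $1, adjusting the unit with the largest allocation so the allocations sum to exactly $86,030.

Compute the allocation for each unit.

Unit 3B: $30,193 · Unit 4A: $12,802 · Unit PH1: $27,899 · Unit PH2: $15,136

Combined assessed value = 1,703,587.
Proportional shares: Unit 3B 597,873/1,703,587 × $86,030 = 30,192.19; Unit 4A 253,514/1,703,587 × $86,030 = 12,802.29; Unit PH1 552,471/1,703,587 × $86,030 = 27,899.41; Unit PH2 299,729/1,703,587 × $86,030 = 15,136.11.
After rounding ($1): Unit 3B $30,192; Unit 4A $12,802; Unit PH1 $27,899; Unit PH2 $15,136. Sum = $86,029.
Difference $86,030 − $86,029 = +$1 applied to largest allocation (Unit 3B): Unit 3B becomes $30,193.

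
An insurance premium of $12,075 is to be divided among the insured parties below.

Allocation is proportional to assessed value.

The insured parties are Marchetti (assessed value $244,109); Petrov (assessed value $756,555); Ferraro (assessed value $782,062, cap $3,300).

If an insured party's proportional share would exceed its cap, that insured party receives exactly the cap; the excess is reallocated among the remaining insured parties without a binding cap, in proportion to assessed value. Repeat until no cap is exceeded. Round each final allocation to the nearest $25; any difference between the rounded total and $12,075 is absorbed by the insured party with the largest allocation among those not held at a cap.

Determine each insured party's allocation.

Combined assessed value = 1,782,726.
Unconstrained shares: Marchetti 1,653.43; Petrov 5,124.40; Ferraro 5,297.17.
Capped: Ferraro ($3,300); remaining pool $8,775 reallocated over remaining assessed value 1,000,664.
Redistributed shares: Marchetti 2,140.64 → $2,150; Petrov 6,634.36 → $6,625.

Marchetti: $2,150 | Petrov: $6,625 | Ferraro: $3,300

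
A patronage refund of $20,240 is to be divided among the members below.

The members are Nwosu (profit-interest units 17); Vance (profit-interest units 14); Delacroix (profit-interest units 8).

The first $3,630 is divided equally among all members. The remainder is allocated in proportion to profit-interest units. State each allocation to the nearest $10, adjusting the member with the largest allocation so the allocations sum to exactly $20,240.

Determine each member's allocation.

Nwosu: $8,450 · Vance: $7,170 · Delacroix: $4,620

First tranche $3,630 split equally: $1,210 each.
Remainder $16,610 by profit-interest units (total 39): Nwosu 7,240.26 → $7,240; Vance 5,962.56 → $5,960; Delacroix 3,407.18 → $3,410.
Totals: Nwosu $1,210 + $7,240 = $8,450; Vance $1,210 + $5,960 = $7,170; Delacroix $1,210 + $3,410 = $4,620.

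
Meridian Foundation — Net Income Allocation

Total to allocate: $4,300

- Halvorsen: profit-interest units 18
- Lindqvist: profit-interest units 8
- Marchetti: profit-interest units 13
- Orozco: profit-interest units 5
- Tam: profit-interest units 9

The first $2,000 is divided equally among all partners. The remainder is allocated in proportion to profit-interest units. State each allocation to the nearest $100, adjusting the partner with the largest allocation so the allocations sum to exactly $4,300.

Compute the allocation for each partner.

Halvorsen: $1,200; Lindqvist: $700; Marchetti: $1,000; Orozco: $600; Tam: $800

First tranche $2,000 split equally: $400 each.
Remainder $2,300 by profit-interest units (total 53): Halvorsen 781.13 → $800; Lindqvist 347.17 → $300; Marchetti 564.15 → $600; Orozco 216.98 → $200; Tam 390.57 → $400.
Totals: Halvorsen $400 + $800 = $1,200; Lindqvist $400 + $300 = $700; Marchetti $400 + $600 = $1,000; Orozco $400 + $200 = $600; Tam $400 + $400 = $800.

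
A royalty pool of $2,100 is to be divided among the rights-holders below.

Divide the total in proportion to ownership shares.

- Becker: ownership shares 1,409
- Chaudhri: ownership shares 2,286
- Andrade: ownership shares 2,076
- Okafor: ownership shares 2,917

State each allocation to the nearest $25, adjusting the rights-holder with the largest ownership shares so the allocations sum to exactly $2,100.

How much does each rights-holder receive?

Becker: $350; Chaudhri: $550; Andrade: $500; Okafor: $700

Combined ownership shares = 1,409 + 2,286 + 2,076 + 2,917 = 8,688.
Unrounded shares: Becker 340.57; Chaudhri 552.56; Andrade 501.80; Okafor 705.08.
At nearest $25: Becker $350; Chaudhri $550; Andrade $500; Okafor $700. Sum = $2,100.
Sum already equals the total — no adjustment.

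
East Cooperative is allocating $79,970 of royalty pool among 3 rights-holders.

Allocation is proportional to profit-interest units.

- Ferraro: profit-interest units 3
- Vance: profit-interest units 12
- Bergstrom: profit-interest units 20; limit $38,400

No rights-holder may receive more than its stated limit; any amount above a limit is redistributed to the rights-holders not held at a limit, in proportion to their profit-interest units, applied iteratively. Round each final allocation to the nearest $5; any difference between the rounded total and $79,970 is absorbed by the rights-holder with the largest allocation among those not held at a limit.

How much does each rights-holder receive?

Combined profit-interest units = 35.
Pro-rata shares before constraints: Ferraro 6,854.57; Vance 27,418.29; Bergstrom 45,697.14.
Capped: Bergstrom ($38,400); remaining pool $41,570 reallocated over remaining profit-interest units 15.
Remaining shares: Ferraro 8,314.00 → $8,315; Vance 33,256.00 → $33,255.

Ferraro: $8,315 | Vance: $33,255 | Bergstrom: $38,400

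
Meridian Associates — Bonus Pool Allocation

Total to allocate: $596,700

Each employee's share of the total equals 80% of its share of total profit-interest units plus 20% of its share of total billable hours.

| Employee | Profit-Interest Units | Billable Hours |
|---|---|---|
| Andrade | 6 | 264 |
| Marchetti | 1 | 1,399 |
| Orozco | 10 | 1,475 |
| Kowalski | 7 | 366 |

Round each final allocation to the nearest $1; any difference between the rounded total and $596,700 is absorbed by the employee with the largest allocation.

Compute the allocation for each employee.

Andrade: $128,331 | Marchetti: $67,537 | Orozco: $249,137 | Kowalski: $151,695

Totals — profit-interest units 24, billable hours 3,504.
Composite weights (80% profit-interest units + 20% billable hours): Andrade 0.2151; Marchetti 0.1132; Orozco 0.4175; Kowalski 0.2542.
Unrounded shares: Andrade 128,331.37; Marchetti 67,537.45; Orozco 249,135.87; Kowalski 151,695.31.
Rounded to nearest $1: Andrade $128,331; Marchetti $67,537; Orozco $249,136; Kowalski $151,695. Sum = $596,699.
Difference $596,700 − $596,699 = +$1 applied to largest allocation (Orozco): Orozco becomes $249,137.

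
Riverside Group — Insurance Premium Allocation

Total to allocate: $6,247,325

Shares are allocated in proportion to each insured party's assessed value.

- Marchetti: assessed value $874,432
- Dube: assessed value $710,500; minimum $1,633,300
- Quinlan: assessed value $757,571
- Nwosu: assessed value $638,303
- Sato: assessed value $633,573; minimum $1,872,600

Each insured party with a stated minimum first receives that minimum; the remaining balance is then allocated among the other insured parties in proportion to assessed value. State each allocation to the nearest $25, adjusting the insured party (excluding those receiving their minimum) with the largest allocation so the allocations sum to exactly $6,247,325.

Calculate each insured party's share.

Fund the minimums — Dube $1,633,300; Sato $1,872,600. Remaining pool $2,741,425.
Remaining pool split over remaining assessed value 2,270,306: Marchetti 1,055,888.39 → $1,055,900; Quinlan 914,777.16 → $914,775; Nwosu 770,759.45 → $770,750.

Marchetti: $1,055,900 | Dube: $1,633,300 | Quinlan: $914,775 | Nwosu: $770,750 | Sato: $1,872,600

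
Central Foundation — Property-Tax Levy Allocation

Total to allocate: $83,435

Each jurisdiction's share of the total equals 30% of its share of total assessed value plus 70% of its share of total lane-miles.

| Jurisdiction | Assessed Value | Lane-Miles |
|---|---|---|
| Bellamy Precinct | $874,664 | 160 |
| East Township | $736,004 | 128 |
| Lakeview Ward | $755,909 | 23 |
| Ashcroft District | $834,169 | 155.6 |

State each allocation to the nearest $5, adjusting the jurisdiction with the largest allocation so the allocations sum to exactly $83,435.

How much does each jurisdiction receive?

Bellamy Precinct: $26,865; East Township: $21,780; Lakeview Ward: $8,790; Ashcroft District: $26,000

Totals — assessed value 3,200,746, lane-miles 466.6.
Composite weights (30% assessed value + 70% lane-miles): Bellamy Precinct 0.3220; East Township 0.2610; Lakeview Ward 0.1054; Ashcroft District 0.3116.
Proportional shares: Bellamy Precinct 26,867.32; East Township 21,777.51; Lakeview Ward 8,790.28; Ashcroft District 25,999.89.
At nearest $5: Bellamy Precinct $26,865; East Township $21,780; Lakeview Ward $8,790; Ashcroft District $26,000. Sum = $83,435.
No rounding difference to absorb.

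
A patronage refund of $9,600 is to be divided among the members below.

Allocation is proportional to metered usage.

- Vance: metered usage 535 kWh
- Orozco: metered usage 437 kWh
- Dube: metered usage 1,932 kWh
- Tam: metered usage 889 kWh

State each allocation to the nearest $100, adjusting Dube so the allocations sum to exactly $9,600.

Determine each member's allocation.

Total metered usage = 3,793.
Pro-rata amounts: Vance 535/3,793 × $9,600 = 1,354.07; Orozco 437/3,793 × $9,600 = 1,106.04; Dube 1,932/3,793 × $9,600 = 4,889.85; Tam 889/3,793 × $9,600 = 2,250.04.
Rounded to nearest $100: Vance $1,400; Orozco $1,100; Dube $4,900; Tam $2,300. Sum = $9,700.
Difference $9,600 − $9,700 = −$100 applied to Dube: Dube becomes $4,800.

Vance: $1,400 · Orozco: $1,100 · Dube: $4,800 · Tam: $2,300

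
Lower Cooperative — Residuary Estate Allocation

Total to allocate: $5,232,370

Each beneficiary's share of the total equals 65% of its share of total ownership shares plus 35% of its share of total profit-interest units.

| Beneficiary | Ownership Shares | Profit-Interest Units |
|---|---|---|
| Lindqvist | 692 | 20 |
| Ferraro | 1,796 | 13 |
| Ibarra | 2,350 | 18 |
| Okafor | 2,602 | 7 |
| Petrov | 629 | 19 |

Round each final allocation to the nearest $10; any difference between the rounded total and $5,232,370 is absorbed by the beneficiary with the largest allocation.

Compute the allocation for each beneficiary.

Ownership shares total 8,069; profit-interest units total 77.
Composite weights (65% ownership shares + 35% profit-interest units): Lindqvist 0.1467; Ferraro 0.2038; Ibarra 0.2711; Okafor 0.2414; Petrov 0.1370.
Pro-rata amounts: Lindqvist 767,344.31; Ferraro 1,066,189.93; Ibarra 1,418,615.48; Okafor 1,263,213.63; Petrov 717,006.65.
At nearest $10: Lindqvist $767,340; Ferraro $1,066,190; Ibarra $1,418,620; Okafor $1,263,210; Petrov $717,010. Sum = $5,232,370.
Sum already equals the total — no adjustment.

Lindqvist: $767,340 · Ferraro: $1,066,190 · Ibarra: $1,418,620 · Okafor: $1,263,210 · Petrov: $717,010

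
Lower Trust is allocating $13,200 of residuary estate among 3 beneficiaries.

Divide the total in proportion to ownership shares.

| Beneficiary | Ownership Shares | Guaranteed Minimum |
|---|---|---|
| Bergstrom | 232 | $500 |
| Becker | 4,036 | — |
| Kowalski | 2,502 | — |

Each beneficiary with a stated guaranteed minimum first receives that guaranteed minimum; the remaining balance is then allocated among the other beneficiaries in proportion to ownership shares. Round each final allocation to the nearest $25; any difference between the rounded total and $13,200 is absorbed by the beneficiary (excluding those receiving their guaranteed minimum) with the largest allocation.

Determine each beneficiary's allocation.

Bergstrom: $500 | Becker: $7,850 | Kowalski: $4,850

Fund the minimums — Bergstrom $500. Remaining pool $12,700.
Remaining pool split over remaining ownership shares 6,538: Becker 7,839.89 → $7,850; Kowalski 4,860.11 → $4,850.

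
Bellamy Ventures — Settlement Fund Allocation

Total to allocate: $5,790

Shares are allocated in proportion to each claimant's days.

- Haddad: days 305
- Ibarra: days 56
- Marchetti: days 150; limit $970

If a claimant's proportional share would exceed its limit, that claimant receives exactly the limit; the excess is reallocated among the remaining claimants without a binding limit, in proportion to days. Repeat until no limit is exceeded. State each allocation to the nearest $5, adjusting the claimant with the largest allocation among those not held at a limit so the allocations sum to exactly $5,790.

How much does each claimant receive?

Haddad: $4,070 | Ibarra: $750 | Marchetti: $970

Total days = 511.
Unconstrained shares: Haddad 3,455.87; Ibarra 634.52; Marchetti 1,699.61.
Held at cap: Marchetti ($970); residual $4,820 reallocated over remaining days 361.
Shares after redistribution: Haddad 4,072.30 → $4,070; Ibarra 747.70 → $750.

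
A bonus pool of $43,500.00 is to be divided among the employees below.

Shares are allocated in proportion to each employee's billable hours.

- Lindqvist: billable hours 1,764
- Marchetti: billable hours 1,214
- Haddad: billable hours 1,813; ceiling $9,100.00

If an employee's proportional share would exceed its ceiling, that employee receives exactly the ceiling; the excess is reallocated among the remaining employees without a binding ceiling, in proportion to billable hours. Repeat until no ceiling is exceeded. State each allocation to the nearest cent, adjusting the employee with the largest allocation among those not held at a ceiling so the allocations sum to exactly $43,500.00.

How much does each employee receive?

Lindqvist: $20,376.63 | Marchetti: $14,023.37 | Haddad: $9,100.00

Billable hours total: 4,791.
Pro-rata shares before constraints: Lindqvist 16,016.2805; Marchetti 11,022.5423; Haddad 16,461.1772.
Capped: Haddad ($9,100.00); balance $34,400.00 reallocated over remaining billable hours 2,978.
Remaining shares: Lindqvist 20,376.6286 → $20,376.63; Marchetti 14,023.3714 → $14,023.37.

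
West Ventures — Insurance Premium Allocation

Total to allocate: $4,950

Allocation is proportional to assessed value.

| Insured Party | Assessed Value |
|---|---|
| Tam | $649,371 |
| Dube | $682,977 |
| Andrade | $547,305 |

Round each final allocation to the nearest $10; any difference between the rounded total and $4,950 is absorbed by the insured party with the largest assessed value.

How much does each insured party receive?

Sum of assessed value: 649,371 + 682,977 + 547,305 = 1,879,653.
Pro-rata amounts: Tam 1,710.10; Dube 1,798.60; Andrade 1,441.31.
Rounded to nearest $10: Tam $1,710; Dube $1,800; Andrade $1,440. Sum = $4,950.
Rounded total matches; no reconciliation needed.

Tam: $1,710 · Dube: $1,800 · Andrade: $1,440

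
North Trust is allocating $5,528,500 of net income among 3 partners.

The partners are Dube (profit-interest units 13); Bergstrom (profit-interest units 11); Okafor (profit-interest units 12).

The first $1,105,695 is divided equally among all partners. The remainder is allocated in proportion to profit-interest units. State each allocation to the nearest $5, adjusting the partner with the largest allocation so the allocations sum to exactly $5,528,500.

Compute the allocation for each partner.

$1,105,695 shared equally gives $368,565 per partner.
Remainder $4,422,805 by profit-interest units (total 36): Dube 1,597,124.03 → $1,597,125; Bergstrom 1,351,412.64 → $1,351,415; Okafor 1,474,268.33 → $1,474,270.
Rounding difference −$5 on remainder applied to Dube.
Totals: Dube $368,565 + $1,597,120 = $1,965,685; Bergstrom $368,565 + $1,351,415 = $1,719,980; Okafor $368,565 + $1,474,270 = $1,842,835.

Dube: $1,965,685 · Bergstrom: $1,719,980 · Okafor: $1,842,835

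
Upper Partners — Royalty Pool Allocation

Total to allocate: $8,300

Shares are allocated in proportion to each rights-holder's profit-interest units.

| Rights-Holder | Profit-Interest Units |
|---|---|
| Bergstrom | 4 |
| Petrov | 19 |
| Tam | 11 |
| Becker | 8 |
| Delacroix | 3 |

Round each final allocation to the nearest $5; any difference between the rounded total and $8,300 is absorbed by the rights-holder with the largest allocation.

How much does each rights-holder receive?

Bergstrom: $740; Petrov: $3,500; Tam: $2,030; Becker: $1,475; Delacroix: $555

Sum of profit-interest units: 45.
Proportional shares: Bergstrom 4/45 × $8,300 = 737.78; Petrov 19/45 × $8,300 = 3,504.44; Tam 11/45 × $8,300 = 2,028.89; Becker 8/45 × $8,300 = 1,475.56; Delacroix 3/45 × $8,300 = 553.33.
After rounding ($5): Bergstrom $740; Petrov $3,505; Tam $2,030; Becker $1,475; Delacroix $555. Sum = $8,305.
Difference $8,300 − $8,305 = −$5 applied to largest allocation (Petrov): Petrov becomes $3,500.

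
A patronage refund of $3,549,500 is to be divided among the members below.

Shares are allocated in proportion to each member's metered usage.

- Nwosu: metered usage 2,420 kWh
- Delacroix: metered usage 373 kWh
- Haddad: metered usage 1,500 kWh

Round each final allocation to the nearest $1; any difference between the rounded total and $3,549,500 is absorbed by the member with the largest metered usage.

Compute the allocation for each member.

Metered usage total: 4,293.
Unrounded shares: Nwosu 2,420/4,293 × $3,549,500 = 2,000,882.83; Delacroix 373/4,293 × $3,549,500 = 308,400.54; Haddad 1,500/4,293 × $3,549,500 = 1,240,216.63.
Rounded to nearest $1: Nwosu $2,000,883; Delacroix $308,401; Haddad $1,240,217. Sum = $3,549,501.
Difference $3,549,500 − $3,549,501 = −$1 applied to largest metered usage (Nwosu): Nwosu becomes $2,000,882.

Nwosu: $2,000,882 | Delacroix: $308,401 | Haddad: $1,240,217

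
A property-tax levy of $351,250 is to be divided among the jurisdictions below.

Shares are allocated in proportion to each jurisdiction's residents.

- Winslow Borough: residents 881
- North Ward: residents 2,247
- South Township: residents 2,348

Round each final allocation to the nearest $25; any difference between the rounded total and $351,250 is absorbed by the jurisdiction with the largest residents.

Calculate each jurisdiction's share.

Residents total: 5,476.
Unrounded shares: Winslow Borough 881/5,476 × $351,250 = 56,510.45; North Ward 2,247/5,476 × $351,250 = 144,130.52; South Township 2,348/5,476 × $351,250 = 150,609.02.
Rounded to nearest $25: Winslow Borough $56,500; North Ward $144,125; South Township $150,600. Sum = $351,225.
Difference $351,250 − $351,225 = +$25 applied to largest residents (South Township): South Township becomes $150,625.

Winslow Borough: $56,500 | North Ward: $144,125 | South Township: $150,625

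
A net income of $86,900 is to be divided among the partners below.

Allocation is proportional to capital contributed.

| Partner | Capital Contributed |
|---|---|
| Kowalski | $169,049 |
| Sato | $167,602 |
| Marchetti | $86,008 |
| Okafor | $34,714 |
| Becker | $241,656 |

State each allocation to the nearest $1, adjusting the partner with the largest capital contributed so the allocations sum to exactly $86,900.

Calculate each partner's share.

Combined capital contributed = 699,029.
Raw shares: Kowalski 169,049/699,029 × $86,900 = 21,015.38; Sato 167,602/699,029 × $86,900 = 20,835.49; Marchetti 86,008/699,029 × $86,900 = 10,692.11; Okafor 34,714/699,029 × $86,900 = 4,315.48; Becker 241,656/699,029 × $86,900 = 30,041.54.
At nearest $1: Kowalski $21,015; Sato $20,835; Marchetti $10,692; Okafor $4,315; Becker $30,042. Sum = $86,899.
Difference $86,900 − $86,899 = +$1 applied to largest capital contributed (Becker): Becker becomes $30,043.

Kowalski: $21,015 | Sato: $20,835 | Marchetti: $10,692 | Okafor: $4,315 | Becker: $30,043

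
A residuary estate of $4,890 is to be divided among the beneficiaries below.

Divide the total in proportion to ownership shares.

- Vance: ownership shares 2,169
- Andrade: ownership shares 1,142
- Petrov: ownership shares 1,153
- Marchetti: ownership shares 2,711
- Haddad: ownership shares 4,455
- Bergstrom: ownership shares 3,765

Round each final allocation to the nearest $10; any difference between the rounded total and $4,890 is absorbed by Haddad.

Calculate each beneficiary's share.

Total ownership shares = 15,395.
Proportional shares: Vance 2,169/15,395 × $4,890 = 688.95; Andrade 1,142/15,395 × $4,890 = 362.74; Petrov 1,153/15,395 × $4,890 = 366.23; Marchetti 2,711/15,395 × $4,890 = 861.11; Haddad 4,455/15,395 × $4,890 = 1,415.07; Bergstrom 3,765/15,395 × $4,890 = 1,195.90.
Rounded to nearest $10: Vance $690; Andrade $360; Petrov $370; Marchetti $860; Haddad $1,420; Bergstrom $1,200. Sum = $4,900.
Difference $4,890 − $4,900 = −$10 applied to Haddad: Haddad becomes $1,410.

Vance: $690 | Andrade: $360 | Petrov: $370 | Marchetti: $860 | Haddad: $1,410 | Bergstrom: $1,200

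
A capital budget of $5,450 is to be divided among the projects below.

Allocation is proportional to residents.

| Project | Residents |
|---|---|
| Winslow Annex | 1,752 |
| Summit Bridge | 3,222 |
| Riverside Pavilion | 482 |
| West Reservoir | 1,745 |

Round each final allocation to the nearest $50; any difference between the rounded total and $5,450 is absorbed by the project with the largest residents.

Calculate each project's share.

Winslow Annex: $1,350; Summit Bridge: $2,450; Riverside Pavilion: $350; West Reservoir: $1,300

Total residents = 1,752 + 3,222 + 482 + 1,745 = 7,201.
Raw shares: Winslow Annex 1,325.98; Summit Bridge 2,438.54; Riverside Pavilion 364.80; West Reservoir 1,320.68.
Rounded to nearest $50: Winslow Annex $1,350; Summit Bridge $2,450; Riverside Pavilion $350; West Reservoir $1,300. Sum = $5,450.
Sum already equals the total — no adjustment.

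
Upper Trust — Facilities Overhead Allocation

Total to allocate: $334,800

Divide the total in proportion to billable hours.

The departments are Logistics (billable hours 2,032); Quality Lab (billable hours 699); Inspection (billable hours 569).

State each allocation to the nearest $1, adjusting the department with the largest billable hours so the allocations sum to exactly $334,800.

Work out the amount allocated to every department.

Logistics: $206,155; Quality Lab: $70,917; Inspection: $57,728

Sum of billable hours: 3,300.
Raw shares: Logistics 2,032/3,300 × $334,800 = 206,155.64; Quality Lab 699/3,300 × $334,800 = 70,916.73; Inspection 569/3,300 × $334,800 = 57,727.64.
After rounding ($1): Logistics $206,156; Quality Lab $70,917; Inspection $57,728. Sum = $334,801.
Difference $334,800 − $334,801 = −$1 applied to largest billable hours (Logistics): Logistics becomes $206,155.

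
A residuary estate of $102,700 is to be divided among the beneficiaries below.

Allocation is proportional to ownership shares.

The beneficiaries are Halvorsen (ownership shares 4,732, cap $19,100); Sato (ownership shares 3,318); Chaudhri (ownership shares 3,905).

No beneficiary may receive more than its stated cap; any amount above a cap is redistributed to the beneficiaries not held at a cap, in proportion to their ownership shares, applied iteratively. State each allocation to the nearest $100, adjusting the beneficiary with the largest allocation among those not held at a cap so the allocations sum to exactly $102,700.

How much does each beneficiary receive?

Sum of ownership shares: 11,955.
Pro-rata shares before constraints: Halvorsen 40,650.47; Sato 28,503.44; Chaudhri 33,546.09.
Cap binds for Halvorsen ($19,100); balance $83,600 reallocated over remaining ownership shares 7,223.
Redistributed shares: Sato 38,402.99 → $38,400; Chaudhri 45,197.01 → $45,200.

Halvorsen: $19,100 · Sato: $38,400 · Chaudhri: $45,200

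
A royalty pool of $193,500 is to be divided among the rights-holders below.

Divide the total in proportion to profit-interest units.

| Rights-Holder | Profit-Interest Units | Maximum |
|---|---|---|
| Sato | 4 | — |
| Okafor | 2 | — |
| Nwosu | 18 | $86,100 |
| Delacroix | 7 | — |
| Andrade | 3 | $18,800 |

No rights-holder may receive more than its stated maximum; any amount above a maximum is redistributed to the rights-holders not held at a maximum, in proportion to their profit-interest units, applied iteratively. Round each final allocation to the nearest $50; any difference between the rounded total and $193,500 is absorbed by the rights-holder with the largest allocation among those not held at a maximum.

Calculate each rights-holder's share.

Total profit-interest units = 34.
Unconstrained shares: Sato 22,764.71; Okafor 11,382.35; Nwosu 102,441.18; Delacroix 39,838.24; Andrade 17,073.53.
Cap binds for Nwosu ($86,100); balance $107,400 reallocated over remaining profit-interest units 16.
Cap binds for Andrade ($18,800); balance $88,600 reallocated over remaining profit-interest units 13.
Remaining shares: Sato 27,261.54 → $27,250; Okafor 13,630.77 → $13,650; Delacroix 47,707.69 → $47,700.

Sato: $27,250; Okafor: $13,650; Nwosu: $86,100; Delacroix: $47,700; Andrade: $18,800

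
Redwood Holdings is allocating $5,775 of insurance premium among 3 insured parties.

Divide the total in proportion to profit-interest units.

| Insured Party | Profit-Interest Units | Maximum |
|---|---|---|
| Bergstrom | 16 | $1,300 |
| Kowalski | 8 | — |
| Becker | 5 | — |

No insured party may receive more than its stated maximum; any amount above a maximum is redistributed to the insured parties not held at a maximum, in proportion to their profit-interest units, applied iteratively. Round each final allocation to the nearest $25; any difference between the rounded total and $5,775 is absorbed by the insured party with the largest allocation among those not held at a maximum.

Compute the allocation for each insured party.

Total profit-interest units = 29.
Pro-rata shares before constraints: Bergstrom 3,186.21; Kowalski 1,593.10; Becker 995.69.
Capped: Bergstrom ($1,300); remaining pool $4,475 reallocated over remaining profit-interest units 13.
Shares after redistribution: Kowalski 2,753.85 → $2,750; Becker 1,721.15 → $1,725.

Bergstrom: $1,300 | Kowalski: $2,750 | Becker: $1,725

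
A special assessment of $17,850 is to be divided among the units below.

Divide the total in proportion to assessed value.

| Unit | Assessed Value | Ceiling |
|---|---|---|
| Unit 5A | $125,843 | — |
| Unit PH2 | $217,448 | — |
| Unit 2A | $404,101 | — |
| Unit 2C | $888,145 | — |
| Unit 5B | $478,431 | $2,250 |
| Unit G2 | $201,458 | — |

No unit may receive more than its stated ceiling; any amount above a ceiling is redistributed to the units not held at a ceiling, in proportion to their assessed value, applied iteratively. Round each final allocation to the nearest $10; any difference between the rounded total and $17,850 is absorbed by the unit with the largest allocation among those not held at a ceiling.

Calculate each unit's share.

Sum of assessed value: 2,315,426.
Pro-rata shares before constraints: Unit 5A 970.14; Unit PH2 1,676.34; Unit 2A 3,115.28; Unit 2C 6,846.86; Unit 5B 3,688.30; Unit G2 1,553.07.
Held at cap: Unit 5B ($2,250); residual $15,600 reallocated over remaining assessed value 1,836,995.
Shares after redistribution: Unit 5A 1,068.68 → $1,070; Unit PH2 1,846.60 → $1,850; Unit 2A 3,431.68 → $3,430; Unit 2C 7,542.24 → $7,540; Unit G2 1,710.81 → $1,710.

Unit 5A: $1,070; Unit PH2: $1,850; Unit 2A: $3,430; Unit 2C: $7,540; Unit 5B: $2,250; Unit G2: $1,710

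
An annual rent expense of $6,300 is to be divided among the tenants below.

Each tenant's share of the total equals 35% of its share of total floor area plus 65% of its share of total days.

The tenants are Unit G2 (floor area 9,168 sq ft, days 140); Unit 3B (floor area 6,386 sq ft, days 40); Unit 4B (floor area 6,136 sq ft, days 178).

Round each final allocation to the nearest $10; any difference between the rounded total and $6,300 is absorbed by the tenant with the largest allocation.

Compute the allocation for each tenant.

Unit G2: $2,530 · Unit 3B: $1,110 · Unit 4B: $2,660

Floor area total 21,690; days total 358.
Composite weights (35% floor area + 65% days): Unit G2 0.4021; Unit 3B 0.1757; Unit 4B 0.4222.
Pro-rata amounts: Unit G2 2,533.41; Unit 3B 1,106.74; Unit 4B 2,659.85.
At nearest $10: Unit G2 $2,530; Unit 3B $1,110; Unit 4B $2,660. Sum = $6,300.
Rounded total matches; no reconciliation needed.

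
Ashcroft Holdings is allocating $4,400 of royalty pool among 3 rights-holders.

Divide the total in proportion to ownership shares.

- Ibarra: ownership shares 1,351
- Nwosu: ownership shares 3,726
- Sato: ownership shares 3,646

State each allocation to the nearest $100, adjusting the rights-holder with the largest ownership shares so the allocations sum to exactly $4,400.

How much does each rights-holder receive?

Ibarra: $700 · Nwosu: $1,900 · Sato: $1,800

Total ownership shares = 1,351 + 3,726 + 3,646 = 8,723.
Unrounded shares: Ibarra 681.46; Nwosu 1,879.45; Sato 1,839.09.
After rounding ($100): Ibarra $700; Nwosu $1,900; Sato $1,800. Sum = $4,400.
No rounding difference to absorb.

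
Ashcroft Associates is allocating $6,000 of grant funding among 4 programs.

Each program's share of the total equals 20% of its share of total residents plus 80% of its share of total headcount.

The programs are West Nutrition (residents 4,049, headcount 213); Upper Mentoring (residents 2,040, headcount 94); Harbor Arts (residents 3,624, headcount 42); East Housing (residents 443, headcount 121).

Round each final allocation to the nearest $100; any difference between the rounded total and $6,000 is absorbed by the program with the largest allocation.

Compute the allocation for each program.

West Nutrition: $2,600 | Upper Mentoring: $1,200 | Harbor Arts: $900 | East Housing: $1,300

Totals — residents 10,156, headcount 470.
Combined weights (20% residents + 80% headcount): West Nutrition 0.4423; Upper Mentoring 0.2002; Harbor Arts 0.1429; East Housing 0.2147.
Pro-rata amounts: West Nutrition 2,653.74; Upper Mentoring 1,201.04; Harbor Arts 857.14; East Housing 1,288.09.
At nearest $100: West Nutrition $2,700; Upper Mentoring $1,200; Harbor Arts $900; East Housing $1,300. Sum = $6,100.
Difference $6,000 − $6,100 = −$100 applied to largest allocation (West Nutrition): West Nutrition becomes $2,600.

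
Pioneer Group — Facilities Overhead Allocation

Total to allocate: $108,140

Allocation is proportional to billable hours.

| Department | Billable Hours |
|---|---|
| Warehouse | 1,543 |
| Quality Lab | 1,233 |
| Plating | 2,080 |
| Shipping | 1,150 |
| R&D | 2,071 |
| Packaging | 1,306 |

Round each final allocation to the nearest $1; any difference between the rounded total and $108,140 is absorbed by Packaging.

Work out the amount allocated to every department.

Warehouse: $17,783; Quality Lab: $14,210; Plating: $23,972; Shipping: $13,254; R&D: $23,868; Packaging: $15,053

Total billable hours = 9,383.
Pro-rata amounts: Warehouse 1,543/9,383 × $108,140 = 17,783.23; Quality Lab 1,233/9,383 × $108,140 = 14,210.45; Plating 2,080/9,383 × $108,140 = 23,972.21; Shipping 1,150/9,383 × $108,140 = 13,253.86; R&D 2,071/9,383 × $108,140 = 23,868.48; Packaging 1,306/9,383 × $108,140 = 15,051.78.
After rounding ($1): Warehouse $17,783; Quality Lab $14,210; Plating $23,972; Shipping $13,254; R&D $23,868; Packaging $15,052. Sum = $108,139.
Difference $108,140 − $108,139 = +$1 applied to Packaging: Packaging becomes $15,053.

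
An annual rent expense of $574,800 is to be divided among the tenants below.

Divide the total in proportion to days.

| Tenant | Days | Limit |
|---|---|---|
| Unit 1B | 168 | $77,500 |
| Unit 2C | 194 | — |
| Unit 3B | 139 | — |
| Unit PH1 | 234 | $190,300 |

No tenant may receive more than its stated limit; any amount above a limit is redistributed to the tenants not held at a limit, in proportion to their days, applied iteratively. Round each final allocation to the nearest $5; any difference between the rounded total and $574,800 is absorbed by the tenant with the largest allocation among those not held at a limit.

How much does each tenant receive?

Unit 1B: $77,500; Unit 2C: $178,855; Unit 3B: $128,145; Unit PH1: $190,300

Sum of days: 735.
Pro-rata shares before constraints: Unit 1B 131,382.86; Unit 2C 151,715.92; Unit 3B 108,703.67; Unit PH1 182,997.55.
Cap binds for Unit 1B ($77,500); balance $497,300 reallocated over remaining days 567.
Cap binds for Unit PH1 ($190,300); balance $307,000 reallocated over remaining days 333.
Redistributed shares: Unit 2C 178,852.85 → $178,855; Unit 3B 128,147.15 → $128,145.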